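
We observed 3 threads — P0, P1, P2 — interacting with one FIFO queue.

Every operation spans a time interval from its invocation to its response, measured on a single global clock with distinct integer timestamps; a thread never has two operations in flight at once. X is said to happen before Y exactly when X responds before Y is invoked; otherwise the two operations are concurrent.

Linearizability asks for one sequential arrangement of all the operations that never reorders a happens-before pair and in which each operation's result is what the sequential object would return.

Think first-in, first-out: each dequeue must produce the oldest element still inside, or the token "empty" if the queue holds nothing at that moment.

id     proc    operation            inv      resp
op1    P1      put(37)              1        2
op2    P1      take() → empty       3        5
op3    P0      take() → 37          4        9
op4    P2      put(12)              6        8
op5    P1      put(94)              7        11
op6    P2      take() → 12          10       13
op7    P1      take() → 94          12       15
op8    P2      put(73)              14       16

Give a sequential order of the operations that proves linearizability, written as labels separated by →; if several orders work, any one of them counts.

1. op1 put(37), leaving queue <37>
2. op3 take() → 37, leaving queue <>
3. op2 take() → empty, leaving queue <>
4. op4 put(12), leaving queue <12>
5. op5 put(94), leaving queue <12,94>
6. op6 take() → 12, leaving queue <94>
7. op7 take() → 94, leaving queue <>
8. op8 put(73), leaving queue <73>

op1 → op3 → op2 → op4 → op5 → op6 → op7 → op8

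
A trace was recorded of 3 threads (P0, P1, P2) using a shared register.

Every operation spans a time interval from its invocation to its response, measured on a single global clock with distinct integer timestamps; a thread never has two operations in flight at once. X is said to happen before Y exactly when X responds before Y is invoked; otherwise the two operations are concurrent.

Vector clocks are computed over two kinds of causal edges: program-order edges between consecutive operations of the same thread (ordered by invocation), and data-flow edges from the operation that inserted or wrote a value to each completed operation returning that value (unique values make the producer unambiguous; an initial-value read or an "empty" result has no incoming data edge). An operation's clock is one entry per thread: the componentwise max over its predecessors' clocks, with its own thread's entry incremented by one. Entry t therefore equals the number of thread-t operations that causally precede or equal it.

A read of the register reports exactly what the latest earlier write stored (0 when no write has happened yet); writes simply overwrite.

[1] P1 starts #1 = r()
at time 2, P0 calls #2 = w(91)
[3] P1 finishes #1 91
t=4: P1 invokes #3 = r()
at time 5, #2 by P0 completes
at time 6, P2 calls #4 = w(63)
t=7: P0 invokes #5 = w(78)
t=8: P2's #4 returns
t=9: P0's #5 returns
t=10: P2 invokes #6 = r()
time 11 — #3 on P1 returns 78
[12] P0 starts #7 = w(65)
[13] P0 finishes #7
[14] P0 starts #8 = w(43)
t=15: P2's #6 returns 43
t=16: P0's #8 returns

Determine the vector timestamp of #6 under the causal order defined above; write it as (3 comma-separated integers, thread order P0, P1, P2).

(4, 0, 2)

invoked at 6, #4 has no predecessors; its own P2 bump gives (0, 0, 1)
invoked at 2, #2 has no predecessors; its own P0 bump gives (1, 0, 0)
#1 (invocation 1): componentwise max over VC(#2)=(1, 0, 0), +1 at P1, giving (1, 1, 0)
#5 (invocation 7): componentwise max over VC(#2)=(1, 0, 0), +1 at P0, giving (2, 0, 0)
#7 (invocation 12): componentwise max over VC(#5)=(2, 0, 0), +1 at P0, giving (3, 0, 0)
#3 (invocation 4): componentwise max over VC(#1)=(1, 1, 0), VC(#5)=(2, 0, 0), +1 at P1, giving (2, 2, 0)
#8 (invocation 14): componentwise max over VC(#7)=(3, 0, 0), +1 at P0, giving (4, 0, 0)
#6 (invocation 10): componentwise max over VC(#4)=(0, 0, 1), VC(#8)=(4, 0, 0), +1 at P2, giving (4, 0, 2)
target: VC(#6) = (4, 0, 2)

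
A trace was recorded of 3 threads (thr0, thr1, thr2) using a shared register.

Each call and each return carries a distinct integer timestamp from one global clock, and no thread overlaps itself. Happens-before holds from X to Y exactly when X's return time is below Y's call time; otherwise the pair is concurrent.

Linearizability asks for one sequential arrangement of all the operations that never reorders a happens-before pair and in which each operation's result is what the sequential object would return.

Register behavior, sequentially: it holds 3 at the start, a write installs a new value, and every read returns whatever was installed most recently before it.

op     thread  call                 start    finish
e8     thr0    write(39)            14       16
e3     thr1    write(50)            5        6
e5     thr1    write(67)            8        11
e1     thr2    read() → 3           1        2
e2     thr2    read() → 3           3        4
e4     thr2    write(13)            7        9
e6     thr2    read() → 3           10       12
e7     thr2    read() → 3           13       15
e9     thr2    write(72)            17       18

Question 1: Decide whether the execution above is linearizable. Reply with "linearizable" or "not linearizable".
events 1..11 are fine; event 12 — the response of e6 at time 12 — makes the prefix non-linearizable
every one of the 3 real-time-consistent orders over 6 completed register ops fails the sequential spec
for example e1, e2, e3, e4, e5, e6 fails at step 6: e6 read() → 3 is not legal there
for example e1, e2, e3, e4, e6, e5 fails at step 5: e6 read() → 3 is not legal there

not linearizable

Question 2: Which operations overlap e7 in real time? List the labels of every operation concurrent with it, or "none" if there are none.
concurrent with e7 ([13,15]): every op whose interval crosses 13..15
e1 [1,2]: before
e2 [3,4]: before
e3 [5,6]: before
e4 [7,9]: before
e5 [8,11]: before
e6 [10,12]: before
e8 [14,16]: concurrent
e9 [17,18]: after

e8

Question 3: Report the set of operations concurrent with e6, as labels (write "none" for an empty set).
overlap test against e6 [10,12]: concurrent iff the interval meets 10..12
e1 [1,2]: before
e2 [3,4]: before
e3 [5,6]: before
e4 [7,9]: before
e5 [8,11]: concurrent
e7 [13,15]: after
e8 [14,16]: after
e9 [17,18]: after

e5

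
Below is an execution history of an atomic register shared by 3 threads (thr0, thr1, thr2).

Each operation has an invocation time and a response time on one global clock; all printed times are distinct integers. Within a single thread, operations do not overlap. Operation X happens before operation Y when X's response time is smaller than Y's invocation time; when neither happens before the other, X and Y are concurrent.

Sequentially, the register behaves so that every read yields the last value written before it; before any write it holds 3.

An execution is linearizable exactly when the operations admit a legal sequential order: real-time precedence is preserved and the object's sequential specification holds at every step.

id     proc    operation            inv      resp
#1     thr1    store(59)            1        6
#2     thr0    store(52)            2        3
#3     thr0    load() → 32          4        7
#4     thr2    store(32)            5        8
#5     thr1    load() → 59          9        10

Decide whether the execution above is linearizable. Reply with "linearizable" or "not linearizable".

witness order: #2, #4, #3, #1, #5
step 1: #2 store(52) — value 52
step 2: #4 store(32) — value 32
step 3: #3 load() → 32 — value 32
step 4: #1 store(59) — value 59
step 5: #5 load() → 59 — value 59

linearizable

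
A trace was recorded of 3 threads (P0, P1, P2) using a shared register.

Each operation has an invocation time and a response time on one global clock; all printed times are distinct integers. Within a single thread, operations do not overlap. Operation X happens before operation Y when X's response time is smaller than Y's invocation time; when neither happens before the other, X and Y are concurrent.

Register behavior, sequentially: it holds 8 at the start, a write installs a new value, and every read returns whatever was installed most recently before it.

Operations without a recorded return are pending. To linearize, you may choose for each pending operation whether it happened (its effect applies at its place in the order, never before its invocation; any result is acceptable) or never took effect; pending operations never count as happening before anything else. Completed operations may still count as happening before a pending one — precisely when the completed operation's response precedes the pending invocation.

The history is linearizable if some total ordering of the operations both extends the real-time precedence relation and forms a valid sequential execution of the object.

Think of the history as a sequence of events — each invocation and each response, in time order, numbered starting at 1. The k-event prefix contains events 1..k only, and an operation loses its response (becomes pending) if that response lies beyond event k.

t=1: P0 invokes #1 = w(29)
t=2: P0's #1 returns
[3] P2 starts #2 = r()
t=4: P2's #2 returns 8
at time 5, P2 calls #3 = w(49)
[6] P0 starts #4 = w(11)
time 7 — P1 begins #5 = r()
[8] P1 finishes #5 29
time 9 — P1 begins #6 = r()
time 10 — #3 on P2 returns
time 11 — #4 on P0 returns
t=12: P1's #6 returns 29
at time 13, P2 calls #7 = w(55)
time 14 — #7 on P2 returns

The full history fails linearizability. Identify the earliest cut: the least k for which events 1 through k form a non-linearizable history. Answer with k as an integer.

4

a valid linearization of events 1..3 exists, for instance #1:
step 1: #1 w(29) — value 29
with event 4 included (#2 responding at time 4), all real-time-consistent orders fail
one such order, #1, #2, breaks at step 2 where #2 r() → 8 is illegal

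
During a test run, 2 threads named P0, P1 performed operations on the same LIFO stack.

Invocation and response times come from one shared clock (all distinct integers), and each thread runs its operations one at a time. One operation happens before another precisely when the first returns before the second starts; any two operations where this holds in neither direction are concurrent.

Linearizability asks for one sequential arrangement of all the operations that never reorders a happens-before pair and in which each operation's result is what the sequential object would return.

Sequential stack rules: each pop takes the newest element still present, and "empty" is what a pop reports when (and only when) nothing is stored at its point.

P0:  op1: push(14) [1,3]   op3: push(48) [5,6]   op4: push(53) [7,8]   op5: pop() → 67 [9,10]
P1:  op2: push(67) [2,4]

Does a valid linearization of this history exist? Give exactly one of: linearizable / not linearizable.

the violation lands at event 10, op5's response at time 10: events 1..9 linearize, events 1..10 do not
5 completed operations, 2 real-time-consistent orders — every LIFO stack replay fails
one such order, op1, op2, op3, op4, op5, breaks at step 5 where op5 pop() → 67 is illegal
one such order, op2, op1, op3, op4, op5, breaks at step 5 where op5 pop() → 67 is illegal

not linearizable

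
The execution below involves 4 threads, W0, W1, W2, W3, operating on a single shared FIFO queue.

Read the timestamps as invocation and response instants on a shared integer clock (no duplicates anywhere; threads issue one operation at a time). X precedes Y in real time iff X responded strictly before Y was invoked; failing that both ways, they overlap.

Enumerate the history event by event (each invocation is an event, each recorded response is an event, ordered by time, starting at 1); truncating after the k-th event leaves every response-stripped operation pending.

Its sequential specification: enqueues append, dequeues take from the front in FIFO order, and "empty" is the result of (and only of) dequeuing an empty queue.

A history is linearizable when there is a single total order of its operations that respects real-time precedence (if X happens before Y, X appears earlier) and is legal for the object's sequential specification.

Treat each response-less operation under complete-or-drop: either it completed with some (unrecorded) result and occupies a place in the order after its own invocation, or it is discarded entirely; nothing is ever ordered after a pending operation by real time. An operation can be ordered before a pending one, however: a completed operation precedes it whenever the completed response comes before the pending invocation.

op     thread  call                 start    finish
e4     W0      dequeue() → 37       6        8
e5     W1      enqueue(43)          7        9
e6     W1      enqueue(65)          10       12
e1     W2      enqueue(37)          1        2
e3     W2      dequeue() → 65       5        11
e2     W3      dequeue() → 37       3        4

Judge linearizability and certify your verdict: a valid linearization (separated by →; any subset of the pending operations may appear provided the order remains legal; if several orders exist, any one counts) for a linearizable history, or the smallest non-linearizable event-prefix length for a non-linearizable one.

not linearizable — minimal violating prefix: 8 events

the violation lands at event 8, e4's response at time 8: events 1..7 linearize, events 1..8 do not
exhaustive check: the 3 completed FIFO queue ops admit one real-time order; illegal
including or dropping the 2 pending operations (e3, e5) in any combination fails
one such order, e1, e2, e4 (pending dropped), breaks at step 3 where e4 dequeue() → 37 is illegal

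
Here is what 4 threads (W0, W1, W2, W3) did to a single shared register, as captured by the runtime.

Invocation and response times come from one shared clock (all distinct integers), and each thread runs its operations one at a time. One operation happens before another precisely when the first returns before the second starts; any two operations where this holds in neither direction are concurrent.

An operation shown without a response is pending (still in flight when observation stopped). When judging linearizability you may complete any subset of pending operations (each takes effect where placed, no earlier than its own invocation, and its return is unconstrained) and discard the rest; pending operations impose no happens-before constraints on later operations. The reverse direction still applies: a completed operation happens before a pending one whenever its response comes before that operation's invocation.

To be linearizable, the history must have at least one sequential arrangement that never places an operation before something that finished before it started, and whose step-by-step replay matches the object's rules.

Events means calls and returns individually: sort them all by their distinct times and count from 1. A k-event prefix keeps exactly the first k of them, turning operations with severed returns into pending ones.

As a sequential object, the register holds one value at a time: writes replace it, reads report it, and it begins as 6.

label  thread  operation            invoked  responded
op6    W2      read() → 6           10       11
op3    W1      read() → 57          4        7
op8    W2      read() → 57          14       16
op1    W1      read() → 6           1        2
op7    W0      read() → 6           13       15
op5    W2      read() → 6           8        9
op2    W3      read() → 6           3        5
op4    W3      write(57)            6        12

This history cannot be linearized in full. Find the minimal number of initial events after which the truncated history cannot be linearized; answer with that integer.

9

events 1..8 are linearizable; a witness order is op1, op2, op4, op3:
step 1: op1 read() → 6 — value 6
step 2: op2 read() → 6 — value 6
step 3: op4 write(57) (pending, included) — value 57
step 4: op3 read() → 57 — value 57
once event 9 joins (op5's response, time 9), exhaustive search finds no witness
no completion choice of the 1 pending operation (op4) rescues it — every subset was tried
one such order, op1, op2, op3, op5 (pending dropped), breaks at step 3 where op3 read() → 57 is illegal
one such order, op1, op3, op2, op5 (pending dropped), breaks at step 2 where op3 read() → 57 is illegal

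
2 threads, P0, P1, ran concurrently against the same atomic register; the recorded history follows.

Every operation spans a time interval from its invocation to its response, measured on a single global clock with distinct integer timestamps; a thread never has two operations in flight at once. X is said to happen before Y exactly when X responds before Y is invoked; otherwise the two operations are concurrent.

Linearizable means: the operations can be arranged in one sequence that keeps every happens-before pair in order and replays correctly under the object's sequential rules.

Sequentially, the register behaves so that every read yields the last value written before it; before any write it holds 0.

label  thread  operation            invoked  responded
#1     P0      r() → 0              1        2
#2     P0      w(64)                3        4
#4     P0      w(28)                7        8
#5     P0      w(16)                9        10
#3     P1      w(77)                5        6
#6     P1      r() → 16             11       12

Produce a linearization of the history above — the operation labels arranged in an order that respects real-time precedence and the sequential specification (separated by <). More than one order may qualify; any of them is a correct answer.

#1 < #2 < #3 < #4 < #5 < #6

1. #1 r() → 0, leaving value 0
2. #2 w(64), leaving value 64
3. #3 w(77), leaving value 77
4. #4 w(28), leaving value 28
5. #5 w(16), leaving value 16
6. #6 r() → 16, leaving value 16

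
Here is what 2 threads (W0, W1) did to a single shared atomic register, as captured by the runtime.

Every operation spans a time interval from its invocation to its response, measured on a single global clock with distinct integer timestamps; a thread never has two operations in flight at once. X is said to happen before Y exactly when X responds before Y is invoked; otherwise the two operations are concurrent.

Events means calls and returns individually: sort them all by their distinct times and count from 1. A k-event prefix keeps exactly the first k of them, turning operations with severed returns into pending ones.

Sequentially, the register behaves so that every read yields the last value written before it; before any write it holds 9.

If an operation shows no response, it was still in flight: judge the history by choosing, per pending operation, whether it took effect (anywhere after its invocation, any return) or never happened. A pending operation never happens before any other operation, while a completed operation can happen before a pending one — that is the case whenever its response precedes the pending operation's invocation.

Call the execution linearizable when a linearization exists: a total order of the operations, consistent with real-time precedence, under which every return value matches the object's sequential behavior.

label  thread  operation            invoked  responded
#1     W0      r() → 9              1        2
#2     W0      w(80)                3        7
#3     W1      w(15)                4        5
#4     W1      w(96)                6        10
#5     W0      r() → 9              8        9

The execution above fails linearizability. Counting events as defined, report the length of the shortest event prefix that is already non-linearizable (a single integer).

one valid order for events 1..8 is #1, #2, #3:
1. #1 r() → 9, leaving value 9
2. #2 w(80), leaving value 80
3. #3 w(15), leaving value 15
at event 9 (#5's time-9 response) nothing linearizes any more
no escape via the 1 pending operation (#4): every completion choice fails
sample order #1, #2, #3, #5 (pending dropped) stalls at step 4 — #5 r() → 9 has no legal effect
sample order #1, #3, #2, #5 (pending dropped) stalls at step 4 — #5 r() → 9 has no legal effect

9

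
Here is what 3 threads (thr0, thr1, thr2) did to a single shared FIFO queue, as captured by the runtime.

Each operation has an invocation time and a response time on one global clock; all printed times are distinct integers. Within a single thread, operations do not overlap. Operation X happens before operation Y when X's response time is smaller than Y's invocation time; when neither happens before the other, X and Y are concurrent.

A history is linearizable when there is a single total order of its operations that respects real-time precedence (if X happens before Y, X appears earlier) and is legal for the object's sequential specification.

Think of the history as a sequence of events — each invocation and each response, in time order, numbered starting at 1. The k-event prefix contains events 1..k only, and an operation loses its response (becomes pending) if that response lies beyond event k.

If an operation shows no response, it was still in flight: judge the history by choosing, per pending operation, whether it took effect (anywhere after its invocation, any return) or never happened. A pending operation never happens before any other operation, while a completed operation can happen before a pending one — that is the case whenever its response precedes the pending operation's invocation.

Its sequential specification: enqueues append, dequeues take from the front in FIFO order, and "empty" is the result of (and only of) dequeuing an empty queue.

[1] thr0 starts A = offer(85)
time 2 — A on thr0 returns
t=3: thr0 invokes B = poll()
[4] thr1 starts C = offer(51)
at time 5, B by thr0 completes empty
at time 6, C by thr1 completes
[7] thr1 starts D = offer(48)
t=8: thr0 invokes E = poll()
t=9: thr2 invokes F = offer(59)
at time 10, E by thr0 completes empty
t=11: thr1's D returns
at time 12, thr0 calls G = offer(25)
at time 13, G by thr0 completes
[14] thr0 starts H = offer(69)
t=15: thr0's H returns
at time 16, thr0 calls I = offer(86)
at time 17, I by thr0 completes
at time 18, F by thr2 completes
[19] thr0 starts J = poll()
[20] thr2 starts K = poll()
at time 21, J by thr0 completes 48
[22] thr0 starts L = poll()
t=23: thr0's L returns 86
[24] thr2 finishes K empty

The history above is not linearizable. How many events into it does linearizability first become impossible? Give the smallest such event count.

5

one valid order for events 1..4 is A:
after step 1 (A offer(85)): queue <85>
with event 5 included (B responding at time 5), all real-time-consistent orders fail
including or dropping the 1 pending operation (C) in any combination fails
one such order, A, B (pending dropped), breaks at step 2 where B poll() → empty is illegal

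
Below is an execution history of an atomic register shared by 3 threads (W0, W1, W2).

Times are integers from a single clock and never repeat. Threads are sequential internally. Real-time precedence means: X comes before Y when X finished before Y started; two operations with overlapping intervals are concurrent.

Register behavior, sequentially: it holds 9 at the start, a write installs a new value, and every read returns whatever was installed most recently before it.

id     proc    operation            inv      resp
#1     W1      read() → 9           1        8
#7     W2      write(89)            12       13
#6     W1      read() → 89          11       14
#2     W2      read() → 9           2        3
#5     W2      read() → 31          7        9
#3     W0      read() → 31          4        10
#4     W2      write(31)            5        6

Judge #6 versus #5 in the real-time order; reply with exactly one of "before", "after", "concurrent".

#6 spans [11,14], #5 spans [7,9]
resp(#5)=9 < inv(#6)=11

after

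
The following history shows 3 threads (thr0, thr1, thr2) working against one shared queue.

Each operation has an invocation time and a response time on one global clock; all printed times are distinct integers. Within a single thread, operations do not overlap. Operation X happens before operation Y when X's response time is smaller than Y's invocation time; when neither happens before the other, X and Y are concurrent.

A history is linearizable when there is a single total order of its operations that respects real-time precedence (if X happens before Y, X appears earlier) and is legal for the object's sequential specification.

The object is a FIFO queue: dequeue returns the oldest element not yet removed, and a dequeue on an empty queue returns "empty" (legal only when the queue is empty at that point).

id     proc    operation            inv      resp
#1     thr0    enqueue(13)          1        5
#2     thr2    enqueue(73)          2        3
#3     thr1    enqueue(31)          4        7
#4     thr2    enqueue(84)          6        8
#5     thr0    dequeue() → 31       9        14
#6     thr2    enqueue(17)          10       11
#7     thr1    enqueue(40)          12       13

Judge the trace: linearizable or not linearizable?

not linearizable

cut after 13 events: linearizable; cut after 14 events (#5 responds, time 14): not linearizable
the 7 completed operations admit 15 real-time orders; each fails the queue replay
take #1, #2, #3, #4, #5, #6, #7: step 5 already fails, because #5 dequeue() → 31 cannot occur there
take #1, #2, #3, #4, #6, #5, #7: step 6 already fails, because #5 dequeue() → 31 cannot occur there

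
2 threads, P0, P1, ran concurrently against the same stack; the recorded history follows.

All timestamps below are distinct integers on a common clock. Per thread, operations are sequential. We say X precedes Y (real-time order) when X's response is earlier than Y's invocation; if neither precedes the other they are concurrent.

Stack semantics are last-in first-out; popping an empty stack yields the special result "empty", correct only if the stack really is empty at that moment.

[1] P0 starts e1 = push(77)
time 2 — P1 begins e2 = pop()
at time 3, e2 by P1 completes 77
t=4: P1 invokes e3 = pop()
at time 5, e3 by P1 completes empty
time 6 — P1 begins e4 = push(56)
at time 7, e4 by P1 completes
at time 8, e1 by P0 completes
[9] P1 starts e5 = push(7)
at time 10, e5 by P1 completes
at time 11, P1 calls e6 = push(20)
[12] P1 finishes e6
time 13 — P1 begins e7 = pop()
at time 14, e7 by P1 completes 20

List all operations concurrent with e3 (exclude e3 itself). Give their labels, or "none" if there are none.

concurrent with e3 ([4,5]): every op whose interval crosses 4..5
e1 [1,8]: concurrent
e2 [2,3]: before
e4 [6,7]: after
e5 [9,10]: after
e6 [11,12]: after
e7 [13,14]: after

e1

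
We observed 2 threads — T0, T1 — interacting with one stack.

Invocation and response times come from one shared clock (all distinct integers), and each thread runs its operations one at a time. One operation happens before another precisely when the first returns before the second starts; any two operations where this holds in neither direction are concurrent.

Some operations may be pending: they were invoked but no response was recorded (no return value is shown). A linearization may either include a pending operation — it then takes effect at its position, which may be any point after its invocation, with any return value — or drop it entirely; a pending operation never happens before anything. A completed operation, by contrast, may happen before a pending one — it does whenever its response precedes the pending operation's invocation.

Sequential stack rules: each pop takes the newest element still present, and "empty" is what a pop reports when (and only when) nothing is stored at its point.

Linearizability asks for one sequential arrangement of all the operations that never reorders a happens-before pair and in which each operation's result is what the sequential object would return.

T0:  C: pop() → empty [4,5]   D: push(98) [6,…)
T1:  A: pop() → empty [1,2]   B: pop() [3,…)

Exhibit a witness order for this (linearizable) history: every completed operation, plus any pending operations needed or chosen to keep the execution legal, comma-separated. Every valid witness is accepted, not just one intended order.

A, B, C

1. A pop() → empty, leaving stack <>
2. B pop() (pending, included), leaving stack <>
3. C pop() → empty, leaving stack <>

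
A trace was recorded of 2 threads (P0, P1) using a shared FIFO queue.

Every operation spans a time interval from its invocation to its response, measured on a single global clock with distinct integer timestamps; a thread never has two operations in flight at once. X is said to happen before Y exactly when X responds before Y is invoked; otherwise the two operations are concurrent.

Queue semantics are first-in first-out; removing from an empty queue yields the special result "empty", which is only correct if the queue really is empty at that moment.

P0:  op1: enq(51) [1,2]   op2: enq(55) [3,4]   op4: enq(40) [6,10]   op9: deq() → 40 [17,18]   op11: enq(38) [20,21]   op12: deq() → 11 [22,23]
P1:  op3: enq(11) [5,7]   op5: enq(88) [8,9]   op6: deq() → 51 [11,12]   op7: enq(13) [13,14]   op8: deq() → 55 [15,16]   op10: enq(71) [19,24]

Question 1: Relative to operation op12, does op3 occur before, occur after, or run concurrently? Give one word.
Answer: before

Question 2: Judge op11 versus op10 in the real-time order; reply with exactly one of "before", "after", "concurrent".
Answer: concurrent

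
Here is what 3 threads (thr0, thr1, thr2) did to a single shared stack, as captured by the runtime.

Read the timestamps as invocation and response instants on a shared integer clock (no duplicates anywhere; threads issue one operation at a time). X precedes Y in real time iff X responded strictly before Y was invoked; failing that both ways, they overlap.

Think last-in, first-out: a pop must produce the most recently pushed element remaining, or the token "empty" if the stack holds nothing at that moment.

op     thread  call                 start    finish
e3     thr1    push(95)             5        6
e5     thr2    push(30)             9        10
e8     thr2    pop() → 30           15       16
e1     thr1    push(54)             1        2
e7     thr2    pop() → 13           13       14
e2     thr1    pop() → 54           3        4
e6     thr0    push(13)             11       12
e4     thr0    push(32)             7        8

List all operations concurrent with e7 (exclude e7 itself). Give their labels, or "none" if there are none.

overlap test against e7 [13,14]: concurrent iff the interval meets 13..14
e1 [1,2]: before
e2 [3,4]: before
e3 [5,6]: before
e4 [7,8]: before
e5 [9,10]: before
e6 [11,12]: before
e8 [15,16]: after

none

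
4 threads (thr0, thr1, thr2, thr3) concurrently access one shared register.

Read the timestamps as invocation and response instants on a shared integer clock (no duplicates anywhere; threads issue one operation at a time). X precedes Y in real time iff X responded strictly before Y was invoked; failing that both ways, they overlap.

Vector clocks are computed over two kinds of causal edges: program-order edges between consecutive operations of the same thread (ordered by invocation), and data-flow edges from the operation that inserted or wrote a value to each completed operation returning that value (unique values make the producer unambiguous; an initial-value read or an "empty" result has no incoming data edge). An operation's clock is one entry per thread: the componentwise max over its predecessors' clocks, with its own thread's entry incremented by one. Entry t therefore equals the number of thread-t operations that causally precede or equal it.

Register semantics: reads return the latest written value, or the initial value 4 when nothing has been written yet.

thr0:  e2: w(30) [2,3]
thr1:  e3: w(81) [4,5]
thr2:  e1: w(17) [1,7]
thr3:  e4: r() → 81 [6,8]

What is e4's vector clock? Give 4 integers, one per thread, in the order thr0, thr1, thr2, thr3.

(0, 1, 0, 1)

invoked at 1, e1 has no predecessors; its own thr2 bump gives (0, 0, 1, 0)
invoked at 4, e3 has no predecessors; its own thr1 bump gives (0, 1, 0, 0)
invoked at 2, e2 has no predecessors; its own thr0 bump gives (1, 0, 0, 0)
invoked at 6, e4 merges VC(e3)=(0, 1, 0, 0) and bumps thr3's slot → (0, 1, 0, 1)
target: VC(e4) = (0, 1, 0, 1)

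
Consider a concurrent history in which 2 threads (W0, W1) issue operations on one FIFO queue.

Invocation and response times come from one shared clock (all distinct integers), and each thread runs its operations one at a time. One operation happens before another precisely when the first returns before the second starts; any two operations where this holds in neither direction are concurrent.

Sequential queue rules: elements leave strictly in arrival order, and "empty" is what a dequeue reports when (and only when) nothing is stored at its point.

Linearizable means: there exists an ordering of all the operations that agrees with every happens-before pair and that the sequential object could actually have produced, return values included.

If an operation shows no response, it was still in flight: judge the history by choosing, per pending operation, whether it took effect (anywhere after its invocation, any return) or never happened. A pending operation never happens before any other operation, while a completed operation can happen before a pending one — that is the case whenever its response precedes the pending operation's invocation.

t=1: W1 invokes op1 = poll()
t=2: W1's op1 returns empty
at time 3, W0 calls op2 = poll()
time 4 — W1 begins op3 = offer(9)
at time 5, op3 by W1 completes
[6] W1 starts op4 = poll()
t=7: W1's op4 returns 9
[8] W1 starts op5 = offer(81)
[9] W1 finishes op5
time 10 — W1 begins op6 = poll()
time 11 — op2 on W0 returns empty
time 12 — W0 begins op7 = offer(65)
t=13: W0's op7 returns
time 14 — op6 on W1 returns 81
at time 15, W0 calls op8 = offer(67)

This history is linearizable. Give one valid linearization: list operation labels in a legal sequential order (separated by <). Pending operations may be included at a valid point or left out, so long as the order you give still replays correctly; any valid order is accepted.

1. op1 poll() → empty, leaving queue <>
2. op2 poll() → empty, leaving queue <>
3. op3 offer(9), leaving queue <9>
4. op4 poll() → 9, leaving queue <>
5. op5 offer(81), leaving queue <81>
6. op6 poll() → 81, leaving queue <>
7. op7 offer(65), leaving queue <65>

op1 < op2 < op3 < op4 < op5 < op6 < op7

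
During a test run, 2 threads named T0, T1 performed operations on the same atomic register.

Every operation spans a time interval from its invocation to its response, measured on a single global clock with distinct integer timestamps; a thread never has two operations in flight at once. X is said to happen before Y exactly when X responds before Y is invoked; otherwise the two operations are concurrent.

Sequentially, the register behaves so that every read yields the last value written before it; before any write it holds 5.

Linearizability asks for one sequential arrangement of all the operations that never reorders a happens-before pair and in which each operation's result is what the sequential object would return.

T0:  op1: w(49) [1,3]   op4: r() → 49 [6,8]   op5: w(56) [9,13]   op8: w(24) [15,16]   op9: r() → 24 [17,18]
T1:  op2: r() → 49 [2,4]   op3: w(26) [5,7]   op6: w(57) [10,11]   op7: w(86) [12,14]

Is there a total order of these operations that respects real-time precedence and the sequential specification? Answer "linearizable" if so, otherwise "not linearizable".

one valid linearization: op1, op2, op4, op3, op5, op6, op7, op8, op9
after step 1 (op1 w(49)): value 49
after step 2 (op2 r() → 49): value 49
after step 3 (op4 r() → 49): value 49
after step 4 (op3 w(26)): value 26
after step 5 (op5 w(56)): value 56
after step 6 (op6 w(57)): value 57
after step 7 (op7 w(86)): value 86
after step 8 (op8 w(24)): value 24
after step 9 (op9 r() → 24): value 24

linearizable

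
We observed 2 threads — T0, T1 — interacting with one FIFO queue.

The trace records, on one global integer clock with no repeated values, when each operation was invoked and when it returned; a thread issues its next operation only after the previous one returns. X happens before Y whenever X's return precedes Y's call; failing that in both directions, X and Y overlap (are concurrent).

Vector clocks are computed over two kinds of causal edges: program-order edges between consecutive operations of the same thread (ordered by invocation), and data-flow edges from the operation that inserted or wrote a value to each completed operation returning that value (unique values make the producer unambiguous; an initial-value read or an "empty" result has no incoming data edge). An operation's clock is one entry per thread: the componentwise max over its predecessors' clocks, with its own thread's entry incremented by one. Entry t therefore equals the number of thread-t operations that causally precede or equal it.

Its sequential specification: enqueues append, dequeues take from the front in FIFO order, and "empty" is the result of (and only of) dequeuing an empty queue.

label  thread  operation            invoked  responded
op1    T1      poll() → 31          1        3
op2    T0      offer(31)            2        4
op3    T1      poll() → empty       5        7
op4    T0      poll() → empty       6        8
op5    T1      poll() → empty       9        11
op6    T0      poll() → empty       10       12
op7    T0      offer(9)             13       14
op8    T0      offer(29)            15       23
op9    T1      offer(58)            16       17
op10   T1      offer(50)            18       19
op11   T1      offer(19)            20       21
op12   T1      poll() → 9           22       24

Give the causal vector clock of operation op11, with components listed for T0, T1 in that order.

no predecessors for op2 (invoked 2): T0 increments from zero → (1, 0)
VC(op1, invoked at 1): max of VC(op2)=(1, 0), then +1 on thread T1 → (1, 1)
VC(op4, invoked at 6): max of VC(op2)=(1, 0), then +1 on thread T0 → (2, 0)
VC(op3, invoked at 5): max of VC(op1)=(1, 1), then +1 on thread T1 → (1, 2)
VC(op6, invoked at 10): max of VC(op4)=(2, 0), then +1 on thread T0 → (3, 0)
VC(op5, invoked at 9): max of VC(op3)=(1, 2), then +1 on thread T1 → (1, 3)
VC(op7, invoked at 13): max of VC(op6)=(3, 0), then +1 on thread T0 → (4, 0)
VC(op9, invoked at 16): max of VC(op5)=(1, 3), then +1 on thread T1 → (1, 4)
VC(op8, invoked at 15): max of VC(op7)=(4, 0), then +1 on thread T0 → (5, 0)
VC(op10, invoked at 18): max of VC(op9)=(1, 4), then +1 on thread T1 → (1, 5)
VC(op11, invoked at 20): max of VC(op10)=(1, 5), then +1 on thread T1 → (1, 6)
VC(op12, invoked at 22): max of VC(op7)=(4, 0), VC(op11)=(1, 6), then +1 on thread T1 → (4, 7)
target: VC(op11) = (1, 6)

(1, 6)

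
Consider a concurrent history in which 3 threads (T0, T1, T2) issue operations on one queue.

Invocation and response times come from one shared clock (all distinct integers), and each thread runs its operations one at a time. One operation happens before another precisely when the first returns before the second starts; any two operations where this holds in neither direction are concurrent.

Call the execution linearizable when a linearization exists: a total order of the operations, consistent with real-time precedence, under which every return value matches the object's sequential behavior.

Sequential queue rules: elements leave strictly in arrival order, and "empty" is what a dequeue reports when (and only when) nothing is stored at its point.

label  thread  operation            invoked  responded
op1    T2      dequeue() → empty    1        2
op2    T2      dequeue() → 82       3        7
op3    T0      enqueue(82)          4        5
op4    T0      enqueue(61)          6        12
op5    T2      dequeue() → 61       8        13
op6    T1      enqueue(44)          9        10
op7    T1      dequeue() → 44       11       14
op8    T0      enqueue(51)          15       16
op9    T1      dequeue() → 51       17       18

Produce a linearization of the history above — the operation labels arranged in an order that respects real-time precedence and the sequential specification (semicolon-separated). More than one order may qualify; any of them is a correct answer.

op1; op3; op2; op4; op5; op6; op7; op8; op9

step 1: op1 dequeue() → empty — queue <>
step 2: op3 enqueue(82) — queue <82>
step 3: op2 dequeue() → 82 — queue <>
step 4: op4 enqueue(61) — queue <61>
step 5: op5 dequeue() → 61 — queue <>
step 6: op6 enqueue(44) — queue <44>
step 7: op7 dequeue() → 44 — queue <>
step 8: op8 enqueue(51) — queue <51>
step 9: op9 dequeue() → 51 — queue <>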